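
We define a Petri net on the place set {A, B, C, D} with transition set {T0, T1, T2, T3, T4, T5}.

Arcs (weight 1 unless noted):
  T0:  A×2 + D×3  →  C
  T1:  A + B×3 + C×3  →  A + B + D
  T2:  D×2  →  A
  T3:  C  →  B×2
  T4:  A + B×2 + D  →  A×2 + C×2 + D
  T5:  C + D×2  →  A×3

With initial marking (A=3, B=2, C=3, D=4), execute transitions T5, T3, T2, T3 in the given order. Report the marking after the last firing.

(A=7, B=6, C=0, D=0)

step 1: fire T5:  (A=3, B=2, C=3, D=4) → (A=6, B=2, C=2, D=2)
step 2: fire T3:  (A=6, B=2, C=2, D=2) → (A=6, B=4, C=1, D=2)
step 3: fire T2:  (A=6, B=4, C=1, D=2) → (A=7, B=4, C=1, D=0)
step 4: fire T3:  (A=7, B=4, C=1, D=0) → (A=7, B=6, C=0, D=0)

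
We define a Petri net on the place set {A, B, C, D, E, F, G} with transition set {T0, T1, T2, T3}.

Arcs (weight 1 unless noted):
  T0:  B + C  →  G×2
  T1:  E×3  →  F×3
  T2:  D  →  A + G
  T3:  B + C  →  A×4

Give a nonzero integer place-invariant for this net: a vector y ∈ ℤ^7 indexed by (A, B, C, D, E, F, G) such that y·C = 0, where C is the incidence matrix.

y = (A:0, B:1, C:-1, D:0, E:0, F:0, G:0)

Incidence matrix C (rows=places, cols=transitions):
       T0   T1   T2   T3
    A   0    0    1    4
    B  -1    0    0   -1
    C  -1    0    0   -1
    D   0    0   -1    0
    E   0   -3    0    0
    F   0    3    0    0
    G   2    0    1    0

Candidate y = [0, 1, -1, 0, 0, 0, 0]; check y·C column-wise:
  col T0: 1·-1 + -1·-1 + 0·2 = 0
  col T1: 1·0 + -1·0 + 0·-3 + 0·3 = 0
  col T2: 0·1 + 1·0 + -1·0 + 0·-1 + 0·1 = 0
  col T3: 0·4 + 1·-1 + -1·-1 = 0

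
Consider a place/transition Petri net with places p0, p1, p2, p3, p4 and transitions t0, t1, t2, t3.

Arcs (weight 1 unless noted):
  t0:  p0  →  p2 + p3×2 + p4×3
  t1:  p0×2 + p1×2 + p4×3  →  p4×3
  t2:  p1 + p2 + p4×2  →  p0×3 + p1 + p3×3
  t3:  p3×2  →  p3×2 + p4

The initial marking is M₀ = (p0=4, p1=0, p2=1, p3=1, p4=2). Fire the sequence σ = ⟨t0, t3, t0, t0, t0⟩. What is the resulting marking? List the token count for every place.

step 1: fire t0:  (p0=4, p1=0, p2=1, p3=1, p4=2) → (p0=3, p1=0, p2=2, p3=3, p4=5)
step 2: fire t3:  (p0=3, p1=0, p2=2, p3=3, p4=5) → (p0=3, p1=0, p2=2, p3=3, p4=6)
step 3: fire t0:  (p0=3, p1=0, p2=2, p3=3, p4=6) → (p0=2, p1=0, p2=3, p3=5, p4=9)
step 4: fire t0:  (p0=2, p1=0, p2=3, p3=5, p4=9) → (p0=1, p1=0, p2=4, p3=7, p4=12)
step 5: fire t0:  (p0=1, p1=0, p2=4, p3=7, p4=12) → (p0=0, p1=0, p2=5, p3=9, p4=15)

(p0=0, p1=0, p2=5, p3=9, p4=15)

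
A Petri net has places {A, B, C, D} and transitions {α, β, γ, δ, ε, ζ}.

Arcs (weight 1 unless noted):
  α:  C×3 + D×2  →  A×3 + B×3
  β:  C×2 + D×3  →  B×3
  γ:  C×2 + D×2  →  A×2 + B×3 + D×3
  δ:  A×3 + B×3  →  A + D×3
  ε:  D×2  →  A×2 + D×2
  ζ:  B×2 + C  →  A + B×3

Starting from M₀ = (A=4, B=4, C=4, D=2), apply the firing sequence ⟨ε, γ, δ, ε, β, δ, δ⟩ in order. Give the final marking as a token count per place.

(A=4, B=1, C=0, D=9)

step 1: fire ε:  (A=4, B=4, C=4, D=2) → (A=6, B=4, C=4, D=2)
step 2: fire γ:  (A=6, B=4, C=4, D=2) → (A=8, B=7, C=2, D=3)
step 3: fire δ:  (A=8, B=7, C=2, D=3) → (A=6, B=4, C=2, D=6)
step 4: fire ε:  (A=6, B=4, C=2, D=6) → (A=8, B=4, C=2, D=6)
step 5: fire β:  (A=8, B=4, C=2, D=6) → (A=8, B=7, C=0, D=3)
step 6: fire δ:  (A=8, B=7, C=0, D=3) → (A=6, B=4, C=0, D=6)
step 7: fire δ:  (A=6, B=4, C=0, D=6) → (A=4, B=1, C=0, D=9)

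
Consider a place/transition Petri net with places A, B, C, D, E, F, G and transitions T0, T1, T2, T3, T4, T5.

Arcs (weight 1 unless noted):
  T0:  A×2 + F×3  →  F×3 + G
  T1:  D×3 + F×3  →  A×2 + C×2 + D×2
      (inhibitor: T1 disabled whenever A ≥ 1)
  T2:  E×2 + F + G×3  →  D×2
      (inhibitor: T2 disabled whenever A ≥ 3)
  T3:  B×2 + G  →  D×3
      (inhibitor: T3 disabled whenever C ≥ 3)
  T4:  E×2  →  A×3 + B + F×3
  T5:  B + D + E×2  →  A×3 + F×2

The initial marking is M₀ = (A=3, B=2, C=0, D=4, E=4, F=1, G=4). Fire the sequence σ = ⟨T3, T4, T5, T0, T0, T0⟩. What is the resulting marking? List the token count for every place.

(A=3, B=0, C=0, D=6, E=0, F=6, G=6)

step 1: fire T3:  (A=3, B=2, C=0, D=4, E=4, F=1, G=4) → (A=3, B=0, C=0, D=7, E=4, F=1, G=3)
step 2: fire T4:  (A=3, B=0, C=0, D=7, E=4, F=1, G=3) → (A=6, B=1, C=0, D=7, E=2, F=4, G=3)
step 3: fire T5:  (A=6, B=1, C=0, D=7, E=2, F=4, G=3) → (A=9, B=0, C=0, D=6, E=0, F=6, G=3)
step 4: fire T0:  (A=9, B=0, C=0, D=6, E=0, F=6, G=3) → (A=7, B=0, C=0, D=6, E=0, F=6, G=4)
step 5: fire T0:  (A=7, B=0, C=0, D=6, E=0, F=6, G=4) → (A=5, B=0, C=0, D=6, E=0, F=6, G=5)
step 6: fire T0:  (A=5, B=0, C=0, D=6, E=0, F=6, G=5) → (A=3, B=0, C=0, D=6, E=0, F=6, G=6)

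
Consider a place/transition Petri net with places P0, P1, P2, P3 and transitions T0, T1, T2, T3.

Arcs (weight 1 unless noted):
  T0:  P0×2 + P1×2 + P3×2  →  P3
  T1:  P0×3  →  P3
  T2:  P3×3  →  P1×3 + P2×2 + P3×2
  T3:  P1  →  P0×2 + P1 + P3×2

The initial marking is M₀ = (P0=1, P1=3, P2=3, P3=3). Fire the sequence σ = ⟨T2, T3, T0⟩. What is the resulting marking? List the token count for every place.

step 1: fire T2:  (P0=1, P1=3, P2=3, P3=3) → (P0=1, P1=6, P2=5, P3=2)
step 2: fire T3:  (P0=1, P1=6, P2=5, P3=2) → (P0=3, P1=6, P2=5, P3=4)
step 3: fire T0:  (P0=3, P1=6, P2=5, P3=4) → (P0=1, P1=4, P2=5, P3=3)

(P0=1, P1=4, P2=5, P3=3)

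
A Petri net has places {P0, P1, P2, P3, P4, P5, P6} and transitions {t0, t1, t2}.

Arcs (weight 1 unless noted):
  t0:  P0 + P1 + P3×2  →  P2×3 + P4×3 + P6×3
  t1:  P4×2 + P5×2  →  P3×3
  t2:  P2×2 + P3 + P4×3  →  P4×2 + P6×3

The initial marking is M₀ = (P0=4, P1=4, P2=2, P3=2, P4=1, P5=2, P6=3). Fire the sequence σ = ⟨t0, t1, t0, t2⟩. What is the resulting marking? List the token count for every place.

step 1: fire t0:  (P0=4, P1=4, P2=2, P3=2, P4=1, P5=2, P6=3) → (P0=3, P1=3, P2=5, P3=0, P4=4, P5=2, P6=6)
step 2: fire t1:  (P0=3, P1=3, P2=5, P3=0, P4=4, P5=2, P6=6) → (P0=3, P1=3, P2=5, P3=3, P4=2, P5=0, P6=6)
step 3: fire t0:  (P0=3, P1=3, P2=5, P3=3, P4=2, P5=0, P6=6) → (P0=2, P1=2, P2=8, P3=1, P4=5, P5=0, P6=9)
step 4: fire t2:  (P0=2, P1=2, P2=8, P3=1, P4=5, P5=0, P6=9) → (P0=2, P1=2, P2=6, P3=0, P4=4, P5=0, P6=12)

(P0=2, P1=2, P2=6, P3=0, P4=4, P5=0, P6=12)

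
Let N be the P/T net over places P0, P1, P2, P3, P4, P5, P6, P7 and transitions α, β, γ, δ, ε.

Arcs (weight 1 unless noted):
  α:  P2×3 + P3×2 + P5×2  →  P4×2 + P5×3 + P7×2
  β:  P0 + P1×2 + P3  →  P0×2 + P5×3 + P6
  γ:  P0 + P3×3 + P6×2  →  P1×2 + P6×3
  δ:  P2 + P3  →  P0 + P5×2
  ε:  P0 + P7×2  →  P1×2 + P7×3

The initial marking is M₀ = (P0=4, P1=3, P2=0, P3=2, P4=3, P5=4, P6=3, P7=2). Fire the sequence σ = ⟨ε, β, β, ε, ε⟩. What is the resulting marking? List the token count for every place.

step 1: fire ε:  (P0=4, P1=3, P2=0, P3=2, P4=3, P5=4, P6=3, P7=2) → (P0=3, P1=5, P2=0, P3=2, P4=3, P5=4, P6=3, P7=3)
step 2: fire β:  (P0=3, P1=5, P2=0, P3=2, P4=3, P5=4, P6=3, P7=3) → (P0=4, P1=3, P2=0, P3=1, P4=3, P5=7, P6=4, P7=3)
step 3: fire β:  (P0=4, P1=3, P2=0, P3=1, P4=3, P5=7, P6=4, P7=3) → (P0=5, P1=1, P2=0, P3=0, P4=3, P5=10, P6=5, P7=3)
step 4: fire ε:  (P0=5, P1=1, P2=0, P3=0, P4=3, P5=10, P6=5, P7=3) → (P0=4, P1=3, P2=0, P3=0, P4=3, P5=10, P6=5, P7=4)
step 5: fire ε:  (P0=4, P1=3, P2=0, P3=0, P4=3, P5=10, P6=5, P7=4) → (P0=3, P1=5, P2=0, P3=0, P4=3, P5=10, P6=5, P7=5)

(P0=3, P1=5, P2=0, P3=0, P4=3, P5=10, P6=5, P7=5)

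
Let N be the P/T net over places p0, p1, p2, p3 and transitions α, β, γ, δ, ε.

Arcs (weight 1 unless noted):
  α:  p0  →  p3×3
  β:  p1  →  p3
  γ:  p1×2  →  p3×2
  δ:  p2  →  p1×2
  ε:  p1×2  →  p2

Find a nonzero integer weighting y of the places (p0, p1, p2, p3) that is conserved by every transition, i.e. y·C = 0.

y = (p0:3, p1:1, p2:2, p3:1)

Incidence matrix C (rows=places, cols=transitions):
        α    β    γ    δ    ε
   p0  -1    0    0    0    0
   p1   0   -1   -2    2   -2
   p2   0    0    0   -1    1
   p3   3    1    2    0    0

Candidate y = [3, 1, 2, 1]; check y·C column-wise:
  col α: 3·-1 + 1·0 + 2·0 + 1·3 = 0
  col β: 3·0 + 1·-1 + 2·0 + 1·1 = 0
  col γ: 3·0 + 1·-2 + 2·0 + 1·2 = 0
  col δ: 3·0 + 1·2 + 2·-1 + 1·0 = 0
  col ε: 3·0 + 1·-2 + 2·1 + 1·0 = 0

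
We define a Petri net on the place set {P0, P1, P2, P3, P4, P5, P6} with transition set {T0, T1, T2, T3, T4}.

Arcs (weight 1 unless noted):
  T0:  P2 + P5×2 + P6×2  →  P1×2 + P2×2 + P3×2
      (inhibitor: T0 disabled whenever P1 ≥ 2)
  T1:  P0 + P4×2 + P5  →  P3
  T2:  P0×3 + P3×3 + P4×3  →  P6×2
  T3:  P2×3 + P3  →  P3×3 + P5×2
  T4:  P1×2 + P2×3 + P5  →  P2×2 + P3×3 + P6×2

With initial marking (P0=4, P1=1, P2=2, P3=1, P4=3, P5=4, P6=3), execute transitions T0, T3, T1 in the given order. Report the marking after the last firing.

(P0=3, P1=3, P2=0, P3=6, P4=1, P5=3, P6=1)

step 1: fire T0:  (P0=4, P1=1, P2=2, P3=1, P4=3, P5=4, P6=3) → (P0=4, P1=3, P2=3, P3=3, P4=3, P5=2, P6=1)
step 2: fire T3:  (P0=4, P1=3, P2=3, P3=3, P4=3, P5=2, P6=1) → (P0=4, P1=3, P2=0, P3=5, P4=3, P5=4, P6=1)
step 3: fire T1:  (P0=4, P1=3, P2=0, P3=5, P4=3, P5=4, P6=1) → (P0=3, P1=3, P2=0, P3=6, P4=1, P5=3, P6=1)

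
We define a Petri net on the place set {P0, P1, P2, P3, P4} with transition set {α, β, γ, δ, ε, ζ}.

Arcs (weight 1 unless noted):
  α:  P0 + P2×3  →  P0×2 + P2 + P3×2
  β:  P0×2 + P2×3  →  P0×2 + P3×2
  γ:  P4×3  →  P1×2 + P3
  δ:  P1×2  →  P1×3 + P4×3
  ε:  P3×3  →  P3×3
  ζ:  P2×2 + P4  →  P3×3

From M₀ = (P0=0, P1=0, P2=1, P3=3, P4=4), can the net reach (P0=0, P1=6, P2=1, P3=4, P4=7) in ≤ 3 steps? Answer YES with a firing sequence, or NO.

depth 0: 1 marking
depth 1: 2 markings reached so far
depth 2: 3 markings reached so far
depth 3: 5 markings reached so far
target is not among the 5 markings reachable within 3 steps

NO — not reachable within 3 firings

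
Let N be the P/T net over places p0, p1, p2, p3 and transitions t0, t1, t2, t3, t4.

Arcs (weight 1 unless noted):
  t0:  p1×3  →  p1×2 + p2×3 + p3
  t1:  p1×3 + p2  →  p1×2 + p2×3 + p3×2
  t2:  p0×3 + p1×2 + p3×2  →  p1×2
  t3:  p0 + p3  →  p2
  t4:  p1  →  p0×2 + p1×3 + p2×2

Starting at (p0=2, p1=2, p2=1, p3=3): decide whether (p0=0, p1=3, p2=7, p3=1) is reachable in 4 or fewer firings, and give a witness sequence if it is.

step 1: fire t3:  (p0=2, p1=2, p2=1, p3=3) → (p0=1, p1=2, p2=2, p3=2)
step 2: fire t4:  (p0=1, p1=2, p2=2, p3=2) → (p0=3, p1=4, p2=4, p3=2)
step 3: fire t0:  (p0=3, p1=4, p2=4, p3=2) → (p0=3, p1=3, p2=7, p3=3)
step 4: fire t2:  (p0=3, p1=3, p2=7, p3=3) → (p0=0, p1=3, p2=7, p3=1)

YES — reachable via ⟨t3, t4, t0, t2⟩ (4 firings)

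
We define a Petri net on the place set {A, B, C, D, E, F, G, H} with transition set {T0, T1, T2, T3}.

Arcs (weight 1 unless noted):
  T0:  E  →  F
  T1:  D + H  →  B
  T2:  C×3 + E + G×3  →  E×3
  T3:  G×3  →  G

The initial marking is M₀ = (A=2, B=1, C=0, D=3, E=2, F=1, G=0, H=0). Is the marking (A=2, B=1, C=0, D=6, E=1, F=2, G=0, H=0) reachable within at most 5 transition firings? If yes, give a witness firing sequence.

depth 0: 1 marking
depth 1: 2 markings reached so far
depth 2: 3 markings reached so far
depth 3: 3 markings reached so far
(frontier empty at depth 3; search complete)
target is not among the 3 markings reachable within 5 steps

NO — not reachable within 5 firings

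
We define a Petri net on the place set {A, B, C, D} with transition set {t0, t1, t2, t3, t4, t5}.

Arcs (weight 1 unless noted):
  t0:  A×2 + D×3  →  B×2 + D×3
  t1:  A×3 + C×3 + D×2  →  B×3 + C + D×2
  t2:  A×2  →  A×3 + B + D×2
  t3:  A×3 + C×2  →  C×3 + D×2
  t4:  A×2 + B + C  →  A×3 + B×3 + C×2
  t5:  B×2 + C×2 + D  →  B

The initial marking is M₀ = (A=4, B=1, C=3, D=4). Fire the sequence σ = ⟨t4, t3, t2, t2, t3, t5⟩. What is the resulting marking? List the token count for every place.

step 1: fire t4:  (A=4, B=1, C=3, D=4) → (A=5, B=3, C=4, D=4)
step 2: fire t3:  (A=5, B=3, C=4, D=4) → (A=2, B=3, C=5, D=6)
step 3: fire t2:  (A=2, B=3, C=5, D=6) → (A=3, B=4, C=5, D=8)
step 4: fire t2:  (A=3, B=4, C=5, D=8) → (A=4, B=5, C=5, D=10)
step 5: fire t3:  (A=4, B=5, C=5, D=10) → (A=1, B=5, C=6, D=12)
step 6: fire t5:  (A=1, B=5, C=6, D=12) → (A=1, B=4, C=4, D=11)

(A=1, B=4, C=4, D=11)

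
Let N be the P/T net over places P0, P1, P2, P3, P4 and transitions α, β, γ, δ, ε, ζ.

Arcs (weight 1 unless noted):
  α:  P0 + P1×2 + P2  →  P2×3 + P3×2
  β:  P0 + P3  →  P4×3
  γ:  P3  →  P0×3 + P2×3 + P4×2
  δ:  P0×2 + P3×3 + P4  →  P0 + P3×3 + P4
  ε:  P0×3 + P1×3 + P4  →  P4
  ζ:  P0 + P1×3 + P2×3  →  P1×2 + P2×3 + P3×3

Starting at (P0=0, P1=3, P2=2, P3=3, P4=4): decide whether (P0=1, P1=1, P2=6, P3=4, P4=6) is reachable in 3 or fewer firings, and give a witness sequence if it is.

NO — not reachable within 3 firings

depth 0: 1 marking
depth 1: 2 markings reached so far
depth 2: 7 markings reached so far
depth 3: 18 markings reached so far
target is not among the 18 markings reachable within 3 steps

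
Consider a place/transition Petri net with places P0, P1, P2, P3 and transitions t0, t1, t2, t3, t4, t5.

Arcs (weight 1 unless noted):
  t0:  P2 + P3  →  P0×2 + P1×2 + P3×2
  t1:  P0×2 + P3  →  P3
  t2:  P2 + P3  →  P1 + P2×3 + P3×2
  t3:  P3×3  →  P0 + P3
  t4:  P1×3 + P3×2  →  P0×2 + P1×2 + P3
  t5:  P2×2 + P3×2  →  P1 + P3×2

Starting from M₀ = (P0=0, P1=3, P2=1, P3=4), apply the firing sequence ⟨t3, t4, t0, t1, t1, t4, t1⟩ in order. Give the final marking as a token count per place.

(P0=1, P1=3, P2=0, P3=1)

step 1: fire t3:  (P0=0, P1=3, P2=1, P3=4) → (P0=1, P1=3, P2=1, P3=2)
step 2: fire t4:  (P0=1, P1=3, P2=1, P3=2) → (P0=3, P1=2, P2=1, P3=1)
step 3: fire t0:  (P0=3, P1=2, P2=1, P3=1) → (P0=5, P1=4, P2=0, P3=2)
step 4: fire t1:  (P0=5, P1=4, P2=0, P3=2) → (P0=3, P1=4, P2=0, P3=2)
step 5: fire t1:  (P0=3, P1=4, P2=0, P3=2) → (P0=1, P1=4, P2=0, P3=2)
step 6: fire t4:  (P0=1, P1=4, P2=0, P3=2) → (P0=3, P1=3, P2=0, P3=1)
step 7: fire t1:  (P0=3, P1=3, P2=0, P3=1) → (P0=1, P1=3, P2=0, P3=1)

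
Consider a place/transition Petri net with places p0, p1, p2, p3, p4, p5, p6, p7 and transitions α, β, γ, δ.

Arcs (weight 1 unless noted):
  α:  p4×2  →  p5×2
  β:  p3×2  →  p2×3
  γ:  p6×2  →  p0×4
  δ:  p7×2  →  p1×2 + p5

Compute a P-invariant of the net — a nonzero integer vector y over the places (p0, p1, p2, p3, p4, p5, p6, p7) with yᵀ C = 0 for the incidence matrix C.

y = (p0:0, p1:0, p2:2, p3:3, p4:0, p5:0, p6:0, p7:0)

Incidence matrix C (rows=places, cols=transitions):
        α    β    γ    δ
   p0   0    0    4    0
   p1   0    0    0    2
   p2   0    3    0    0
   p3   0   -2    0    0
   p4  -2    0    0    0
   p5   2    0    0    1
   p6   0    0   -2    0
   p7   0    0    0   -2

Candidate y = [0, 0, 2, 3, 0, 0, 0, 0]; check y·C column-wise:
  col α: 2·0 + 3·0 + 0·-2 + 0·2 = 0
  col β: 2·3 + 3·-2 = 0
  col γ: 0·4 + 2·0 + 3·0 + 0·-2 = 0
  col δ: 0·2 + 2·0 + 3·0 + 0·1 + 0·-2 = 0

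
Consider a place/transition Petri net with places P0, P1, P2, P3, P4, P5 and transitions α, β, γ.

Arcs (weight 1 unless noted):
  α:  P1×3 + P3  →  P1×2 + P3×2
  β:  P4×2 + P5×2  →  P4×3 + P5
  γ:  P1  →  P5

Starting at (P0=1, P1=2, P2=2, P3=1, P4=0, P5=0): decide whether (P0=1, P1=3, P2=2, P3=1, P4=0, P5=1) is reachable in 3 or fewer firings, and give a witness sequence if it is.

NO — not reachable within 3 firings

depth 0: 1 marking
depth 1: 2 markings reached so far
depth 2: 3 markings reached so far
depth 3: 3 markings reached so far
(frontier empty at depth 3; search complete)
target is not among the 3 markings reachable within 3 steps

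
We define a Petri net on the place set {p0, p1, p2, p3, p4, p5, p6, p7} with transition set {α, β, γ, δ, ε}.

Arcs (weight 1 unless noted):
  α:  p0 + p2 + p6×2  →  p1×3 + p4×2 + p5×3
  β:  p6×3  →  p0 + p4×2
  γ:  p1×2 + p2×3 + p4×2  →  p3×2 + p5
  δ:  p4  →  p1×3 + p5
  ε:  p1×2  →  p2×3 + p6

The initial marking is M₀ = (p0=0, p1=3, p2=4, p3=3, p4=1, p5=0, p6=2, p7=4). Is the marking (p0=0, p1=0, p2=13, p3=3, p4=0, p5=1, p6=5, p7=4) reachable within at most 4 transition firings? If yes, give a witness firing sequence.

YES — reachable via ⟨δ, ε, ε, ε⟩ (4 firings)

step 1: fire δ:  (p0=0, p1=3, p2=4, p3=3, p4=1, p5=0, p6=2, p7=4) → (p0=0, p1=6, p2=4, p3=3, p4=0, p5=1, p6=2, p7=4)
step 2: fire ε:  (p0=0, p1=6, p2=4, p3=3, p4=0, p5=1, p6=2, p7=4) → (p0=0, p1=4, p2=7, p3=3, p4=0, p5=1, p6=3, p7=4)
step 3: fire ε:  (p0=0, p1=4, p2=7, p3=3, p4=0, p5=1, p6=3, p7=4) → (p0=0, p1=2, p2=10, p3=3, p4=0, p5=1, p6=4, p7=4)
step 4: fire ε:  (p0=0, p1=2, p2=10, p3=3, p4=0, p5=1, p6=4, p7=4) → (p0=0, p1=0, p2=13, p3=3, p4=0, p5=1, p6=5, p7=4)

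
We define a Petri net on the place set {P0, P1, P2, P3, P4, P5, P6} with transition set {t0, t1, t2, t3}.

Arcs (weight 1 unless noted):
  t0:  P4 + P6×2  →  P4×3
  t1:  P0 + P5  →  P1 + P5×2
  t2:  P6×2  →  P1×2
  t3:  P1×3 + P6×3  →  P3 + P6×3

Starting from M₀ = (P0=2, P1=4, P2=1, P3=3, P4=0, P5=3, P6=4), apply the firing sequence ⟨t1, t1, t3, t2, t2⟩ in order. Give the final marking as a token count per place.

step 1: fire t1:  (P0=2, P1=4, P2=1, P3=3, P4=0, P5=3, P6=4) → (P0=1, P1=5, P2=1, P3=3, P4=0, P5=4, P6=4)
step 2: fire t1:  (P0=1, P1=5, P2=1, P3=3, P4=0, P5=4, P6=4) → (P0=0, P1=6, P2=1, P3=3, P4=0, P5=5, P6=4)
step 3: fire t3:  (P0=0, P1=6, P2=1, P3=3, P4=0, P5=5, P6=4) → (P0=0, P1=3, P2=1, P3=4, P4=0, P5=5, P6=4)
step 4: fire t2:  (P0=0, P1=3, P2=1, P3=4, P4=0, P5=5, P6=4) → (P0=0, P1=5, P2=1, P3=4, P4=0, P5=5, P6=2)
step 5: fire t2:  (P0=0, P1=5, P2=1, P3=4, P4=0, P5=5, P6=2) → (P0=0, P1=7, P2=1, P3=4, P4=0, P5=5, P6=0)

(P0=0, P1=7, P2=1, P3=4, P4=0, P5=5, P6=0)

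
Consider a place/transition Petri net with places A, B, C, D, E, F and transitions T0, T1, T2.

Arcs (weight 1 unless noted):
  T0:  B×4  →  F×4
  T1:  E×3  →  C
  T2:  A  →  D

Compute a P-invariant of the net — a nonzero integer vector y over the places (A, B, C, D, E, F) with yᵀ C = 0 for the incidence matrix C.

y = (A:1, B:0, C:0, D:1, E:0, F:0)

Incidence matrix C (rows=places, cols=transitions):
       T0   T1   T2
    A   0    0   -1
    B  -4    0    0
    C   0    1    0
    D   0    0    1
    E   0   -3    0
    F   4    0    0

Candidate y = [1, 0, 0, 1, 0, 0]; check y·C column-wise:
  col T0: 1·0 + 0·-4 + 1·0 + 0·4 = 0
  col T1: 1·0 + 0·1 + 1·0 + 0·-3 = 0
  col T2: 1·-1 + 1·1 = 0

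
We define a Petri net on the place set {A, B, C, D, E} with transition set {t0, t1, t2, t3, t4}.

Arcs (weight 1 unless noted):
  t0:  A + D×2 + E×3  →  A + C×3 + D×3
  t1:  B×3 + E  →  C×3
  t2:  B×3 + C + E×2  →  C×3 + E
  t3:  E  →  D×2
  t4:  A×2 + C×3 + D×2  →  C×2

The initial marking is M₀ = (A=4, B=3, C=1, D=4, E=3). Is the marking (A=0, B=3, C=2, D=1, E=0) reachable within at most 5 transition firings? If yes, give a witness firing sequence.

YES — reachable via ⟨t0, t4, t4⟩ (3 firings)

step 1: fire t0:  (A=4, B=3, C=1, D=4, E=3) → (A=4, B=3, C=4, D=5, E=0)
step 2: fire t4:  (A=4, B=3, C=4, D=5, E=0) → (A=2, B=3, C=3, D=3, E=0)
step 3: fire t4:  (A=2, B=3, C=3, D=3, E=0) → (A=0, B=3, C=2, D=1, E=0)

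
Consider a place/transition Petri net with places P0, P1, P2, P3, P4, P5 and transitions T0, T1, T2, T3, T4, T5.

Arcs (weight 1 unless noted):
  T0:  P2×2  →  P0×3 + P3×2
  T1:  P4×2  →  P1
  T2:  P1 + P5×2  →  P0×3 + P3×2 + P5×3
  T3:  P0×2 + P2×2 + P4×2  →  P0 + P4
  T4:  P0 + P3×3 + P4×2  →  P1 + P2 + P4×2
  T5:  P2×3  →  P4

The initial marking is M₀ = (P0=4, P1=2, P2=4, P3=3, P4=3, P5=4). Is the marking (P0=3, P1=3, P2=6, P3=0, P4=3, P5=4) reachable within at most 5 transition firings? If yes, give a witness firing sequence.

depth 0: 1 marking
depth 1: 7 markings reached so far
depth 2: 23 markings reached so far
depth 3: 49 markings reached so far
depth 4: 80 markings reached so far
depth 5: 116 markings reached so far
target is not among the 116 markings reachable within 5 steps

NO — not reachable within 5 firings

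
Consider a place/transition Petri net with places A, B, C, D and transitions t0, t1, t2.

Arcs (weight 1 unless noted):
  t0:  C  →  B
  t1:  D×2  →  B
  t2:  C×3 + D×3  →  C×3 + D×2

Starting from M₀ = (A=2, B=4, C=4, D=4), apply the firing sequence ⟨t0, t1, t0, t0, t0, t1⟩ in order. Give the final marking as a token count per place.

(A=2, B=10, C=0, D=0)

step 1: fire t0:  (A=2, B=4, C=4, D=4) → (A=2, B=5, C=3, D=4)
step 2: fire t1:  (A=2, B=5, C=3, D=4) → (A=2, B=6, C=3, D=2)
step 3: fire t0:  (A=2, B=6, C=3, D=2) → (A=2, B=7, C=2, D=2)
step 4: fire t0:  (A=2, B=7, C=2, D=2) → (A=2, B=8, C=1, D=2)
step 5: fire t0:  (A=2, B=8, C=1, D=2) → (A=2, B=9, C=0, D=2)
step 6: fire t1:  (A=2, B=9, C=0, D=2) → (A=2, B=10, C=0, D=0)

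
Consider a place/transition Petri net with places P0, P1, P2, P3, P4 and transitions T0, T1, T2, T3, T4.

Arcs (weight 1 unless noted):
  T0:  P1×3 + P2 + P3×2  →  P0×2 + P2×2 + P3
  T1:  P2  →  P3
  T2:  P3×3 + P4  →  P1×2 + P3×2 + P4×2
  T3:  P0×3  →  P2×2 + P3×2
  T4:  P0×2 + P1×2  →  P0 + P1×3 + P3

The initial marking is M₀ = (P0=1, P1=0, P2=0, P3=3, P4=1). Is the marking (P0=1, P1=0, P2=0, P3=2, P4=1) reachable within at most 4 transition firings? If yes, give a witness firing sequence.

depth 0: 1 marking
depth 1: 2 markings reached so far
depth 2: 2 markings reached so far
(frontier empty at depth 2; search complete)
target is not among the 2 markings reachable within 4 steps

NO — not reachable within 4 firings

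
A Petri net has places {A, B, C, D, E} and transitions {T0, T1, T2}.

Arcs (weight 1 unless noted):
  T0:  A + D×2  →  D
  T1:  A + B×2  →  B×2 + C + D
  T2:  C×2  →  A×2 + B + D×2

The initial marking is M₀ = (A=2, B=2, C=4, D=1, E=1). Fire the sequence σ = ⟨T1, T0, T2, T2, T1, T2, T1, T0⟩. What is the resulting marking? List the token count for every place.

(A=3, B=5, C=1, D=8, E=1)

step 1: fire T1:  (A=2, B=2, C=4, D=1, E=1) → (A=1, B=2, C=5, D=2, E=1)
step 2: fire T0:  (A=1, B=2, C=5, D=2, E=1) → (A=0, B=2, C=5, D=1, E=1)
step 3: fire T2:  (A=0, B=2, C=5, D=1, E=1) → (A=2, B=3, C=3, D=3, E=1)
step 4: fire T2:  (A=2, B=3, C=3, D=3, E=1) → (A=4, B=4, C=1, D=5, E=1)
step 5: fire T1:  (A=4, B=4, C=1, D=5, E=1) → (A=3, B=4, C=2, D=6, E=1)
step 6: fire T2:  (A=3, B=4, C=2, D=6, E=1) → (A=5, B=5, C=0, D=8, E=1)
step 7: fire T1:  (A=5, B=5, C=0, D=8, E=1) → (A=4, B=5, C=1, D=9, E=1)
step 8: fire T0:  (A=4, B=5, C=1, D=9, E=1) → (A=3, B=5, C=1, D=8, E=1)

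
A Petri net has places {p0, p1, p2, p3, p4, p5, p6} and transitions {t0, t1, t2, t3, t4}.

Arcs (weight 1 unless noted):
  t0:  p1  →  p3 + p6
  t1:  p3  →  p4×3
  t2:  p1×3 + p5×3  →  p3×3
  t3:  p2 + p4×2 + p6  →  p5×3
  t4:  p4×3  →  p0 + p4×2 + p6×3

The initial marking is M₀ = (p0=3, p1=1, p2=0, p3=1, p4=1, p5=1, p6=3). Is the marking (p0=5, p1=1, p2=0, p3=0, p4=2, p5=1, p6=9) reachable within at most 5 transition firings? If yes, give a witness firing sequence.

YES — reachable via ⟨t1, t4, t4⟩ (3 firings)

step 1: fire t1:  (p0=3, p1=1, p2=0, p3=1, p4=1, p5=1, p6=3) → (p0=3, p1=1, p2=0, p3=0, p4=4, p5=1, p6=3)
step 2: fire t4:  (p0=3, p1=1, p2=0, p3=0, p4=4, p5=1, p6=3) → (p0=4, p1=1, p2=0, p3=0, p4=3, p5=1, p6=6)
step 3: fire t4:  (p0=4, p1=1, p2=0, p3=0, p4=3, p5=1, p6=6) → (p0=5, p1=1, p2=0, p3=0, p4=2, p5=1, p6=9)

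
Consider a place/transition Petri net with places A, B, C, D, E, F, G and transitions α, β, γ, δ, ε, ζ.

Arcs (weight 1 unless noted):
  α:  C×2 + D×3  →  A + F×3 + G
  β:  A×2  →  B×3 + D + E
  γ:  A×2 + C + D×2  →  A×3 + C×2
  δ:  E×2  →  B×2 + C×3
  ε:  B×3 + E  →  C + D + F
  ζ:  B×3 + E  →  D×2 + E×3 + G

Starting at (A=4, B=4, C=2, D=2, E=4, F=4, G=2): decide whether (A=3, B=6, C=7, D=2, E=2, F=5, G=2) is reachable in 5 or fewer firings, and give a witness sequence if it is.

YES — reachable via ⟨β, γ, δ, ε⟩ (4 firings)

step 1: fire β:  (A=4, B=4, C=2, D=2, E=4, F=4, G=2) → (A=2, B=7, C=2, D=3, E=5, F=4, G=2)
step 2: fire γ:  (A=2, B=7, C=2, D=3, E=5, F=4, G=2) → (A=3, B=7, C=3, D=1, E=5, F=4, G=2)
step 3: fire δ:  (A=3, B=7, C=3, D=1, E=5, F=4, G=2) → (A=3, B=9, C=6, D=1, E=3, F=4, G=2)
step 4: fire ε:  (A=3, B=9, C=6, D=1, E=3, F=4, G=2) → (A=3, B=6, C=7, D=2, E=2, F=5, G=2)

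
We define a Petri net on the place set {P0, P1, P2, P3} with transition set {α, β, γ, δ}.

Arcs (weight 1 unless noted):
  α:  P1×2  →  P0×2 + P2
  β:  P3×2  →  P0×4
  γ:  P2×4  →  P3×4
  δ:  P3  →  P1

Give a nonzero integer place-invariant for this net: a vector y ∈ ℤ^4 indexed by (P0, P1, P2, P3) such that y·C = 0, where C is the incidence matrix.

Incidence matrix C (rows=places, cols=transitions):
        α    β    γ    δ
   P0   2    4    0    0
   P1  -2    0    0    1
   P2   1    0   -4    0
   P3   0   -2    4   -1

Candidate y = [1, 2, 2, 2]; check y·C column-wise:
  col α: 1·2 + 2·-2 + 2·1 + 2·0 = 0
  col β: 1·4 + 2·0 + 2·0 + 2·-2 = 0
  col γ: 1·0 + 2·0 + 2·-4 + 2·4 = 0
  col δ: 1·0 + 2·1 + 2·0 + 2·-1 = 0

y = (P0:1, P1:2, P2:2, P3:2)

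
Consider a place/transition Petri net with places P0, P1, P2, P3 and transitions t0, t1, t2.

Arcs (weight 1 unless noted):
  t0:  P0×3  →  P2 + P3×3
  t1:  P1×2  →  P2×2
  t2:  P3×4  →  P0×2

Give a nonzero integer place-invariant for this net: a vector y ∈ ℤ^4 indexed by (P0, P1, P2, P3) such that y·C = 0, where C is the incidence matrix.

y = (P0:2, P1:3, P2:3, P3:1)

Incidence matrix C (rows=places, cols=transitions):
       t0   t1   t2
   P0  -3    0    2
   P1   0   -2    0
   P2   1    2    0
   P3   3    0   -4

Candidate y = [2, 3, 3, 1]; check y·C column-wise:
  col t0: 2·-3 + 3·0 + 3·1 + 1·3 = 0
  col t1: 2·0 + 3·-2 + 3·2 + 1·0 = 0
  col t2: 2·2 + 3·0 + 3·0 + 1·-4 = 0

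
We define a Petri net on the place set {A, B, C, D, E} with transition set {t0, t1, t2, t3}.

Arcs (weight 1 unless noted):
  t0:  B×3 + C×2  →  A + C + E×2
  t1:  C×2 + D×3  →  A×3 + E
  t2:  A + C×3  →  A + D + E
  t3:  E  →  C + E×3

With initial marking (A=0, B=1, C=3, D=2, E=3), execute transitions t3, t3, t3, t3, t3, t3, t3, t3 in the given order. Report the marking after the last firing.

(A=0, B=1, C=11, D=2, E=19)

step 1: fire t3:  (A=0, B=1, C=3, D=2, E=3) → (A=0, B=1, C=4, D=2, E=5)
step 2: fire t3:  (A=0, B=1, C=4, D=2, E=5) → (A=0, B=1, C=5, D=2, E=7)
step 3: fire t3:  (A=0, B=1, C=5, D=2, E=7) → (A=0, B=1, C=6, D=2, E=9)
step 4: fire t3:  (A=0, B=1, C=6, D=2, E=9) → (A=0, B=1, C=7, D=2, E=11)
step 5: fire t3:  (A=0, B=1, C=7, D=2, E=11) → (A=0, B=1, C=8, D=2, E=13)
step 6: fire t3:  (A=0, B=1, C=8, D=2, E=13) → (A=0, B=1, C=9, D=2, E=15)
step 7: fire t3:  (A=0, B=1, C=9, D=2, E=15) → (A=0, B=1, C=10, D=2, E=17)
step 8: fire t3:  (A=0, B=1, C=10, D=2, E=17) → (A=0, B=1, C=11, D=2, E=19)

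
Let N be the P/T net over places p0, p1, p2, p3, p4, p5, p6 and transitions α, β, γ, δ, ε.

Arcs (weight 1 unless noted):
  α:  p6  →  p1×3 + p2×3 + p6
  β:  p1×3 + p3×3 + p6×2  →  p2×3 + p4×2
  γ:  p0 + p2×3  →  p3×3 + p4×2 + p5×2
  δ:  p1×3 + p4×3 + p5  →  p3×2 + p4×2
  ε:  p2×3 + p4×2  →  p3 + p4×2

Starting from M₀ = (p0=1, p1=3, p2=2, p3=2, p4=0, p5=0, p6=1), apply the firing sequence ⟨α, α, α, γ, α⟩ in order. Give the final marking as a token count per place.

(p0=0, p1=15, p2=11, p3=5, p4=2, p5=2, p6=1)

step 1: fire α:  (p0=1, p1=3, p2=2, p3=2, p4=0, p5=0, p6=1) → (p0=1, p1=6, p2=5, p3=2, p4=0, p5=0, p6=1)
step 2: fire α:  (p0=1, p1=6, p2=5, p3=2, p4=0, p5=0, p6=1) → (p0=1, p1=9, p2=8, p3=2, p4=0, p5=0, p6=1)
step 3: fire α:  (p0=1, p1=9, p2=8, p3=2, p4=0, p5=0, p6=1) → (p0=1, p1=12, p2=11, p3=2, p4=0, p5=0, p6=1)
step 4: fire γ:  (p0=1, p1=12, p2=11, p3=2, p4=0, p5=0, p6=1) → (p0=0, p1=12, p2=8, p3=5, p4=2, p5=2, p6=1)
step 5: fire α:  (p0=0, p1=12, p2=8, p3=5, p4=2, p5=2, p6=1) → (p0=0, p1=15, p2=11, p3=5, p4=2, p5=2, p6=1)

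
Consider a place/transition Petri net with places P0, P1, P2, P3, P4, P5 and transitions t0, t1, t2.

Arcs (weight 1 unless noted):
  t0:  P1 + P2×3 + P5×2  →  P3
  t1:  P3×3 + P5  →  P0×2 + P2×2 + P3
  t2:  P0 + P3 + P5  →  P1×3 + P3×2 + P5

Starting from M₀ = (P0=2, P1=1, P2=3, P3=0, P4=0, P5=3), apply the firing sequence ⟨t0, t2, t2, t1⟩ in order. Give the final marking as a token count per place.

(P0=2, P1=6, P2=2, P3=1, P4=0, P5=0)

step 1: fire t0:  (P0=2, P1=1, P2=3, P3=0, P4=0, P5=3) → (P0=2, P1=0, P2=0, P3=1, P4=0, P5=1)
step 2: fire t2:  (P0=2, P1=0, P2=0, P3=1, P4=0, P5=1) → (P0=1, P1=3, P2=0, P3=2, P4=0, P5=1)
step 3: fire t2:  (P0=1, P1=3, P2=0, P3=2, P4=0, P5=1) → (P0=0, P1=6, P2=0, P3=3, P4=0, P5=1)
step 4: fire t1:  (P0=0, P1=6, P2=0, P3=3, P4=0, P5=1) → (P0=2, P1=6, P2=2, P3=1, P4=0, P5=0)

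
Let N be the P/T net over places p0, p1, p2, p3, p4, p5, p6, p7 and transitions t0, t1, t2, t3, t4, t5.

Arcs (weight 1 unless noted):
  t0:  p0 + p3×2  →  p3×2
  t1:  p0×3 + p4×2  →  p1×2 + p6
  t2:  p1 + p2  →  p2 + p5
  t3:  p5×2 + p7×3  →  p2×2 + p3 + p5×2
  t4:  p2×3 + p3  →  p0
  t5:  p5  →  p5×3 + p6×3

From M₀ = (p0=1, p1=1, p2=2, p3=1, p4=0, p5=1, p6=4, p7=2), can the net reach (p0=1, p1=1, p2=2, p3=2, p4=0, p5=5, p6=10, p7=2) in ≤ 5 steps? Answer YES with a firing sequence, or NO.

NO — not reachable within 5 firings

depth 0: 1 marking
depth 1: 3 markings reached so far
depth 2: 5 markings reached so far
depth 3: 7 markings reached so far
depth 4: 9 markings reached so far
depth 5: 11 markings reached so far
target is not among the 11 markings reachable within 5 steps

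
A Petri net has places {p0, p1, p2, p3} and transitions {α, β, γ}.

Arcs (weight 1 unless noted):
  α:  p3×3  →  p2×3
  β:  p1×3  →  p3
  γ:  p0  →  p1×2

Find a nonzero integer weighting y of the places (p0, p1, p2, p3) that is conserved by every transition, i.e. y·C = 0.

y = (p0:2, p1:1, p2:3, p3:3)

Incidence matrix C (rows=places, cols=transitions):
        α    β    γ
   p0   0    0   -1
   p1   0   -3    2
   p2   3    0    0
   p3  -3    1    0

Candidate y = [2, 1, 3, 3]; check y·C column-wise:
  col α: 2·0 + 1·0 + 3·3 + 3·-3 = 0
  col β: 2·0 + 1·-3 + 3·0 + 3·1 = 0
  col γ: 2·-1 + 1·2 + 3·0 + 3·0 = 0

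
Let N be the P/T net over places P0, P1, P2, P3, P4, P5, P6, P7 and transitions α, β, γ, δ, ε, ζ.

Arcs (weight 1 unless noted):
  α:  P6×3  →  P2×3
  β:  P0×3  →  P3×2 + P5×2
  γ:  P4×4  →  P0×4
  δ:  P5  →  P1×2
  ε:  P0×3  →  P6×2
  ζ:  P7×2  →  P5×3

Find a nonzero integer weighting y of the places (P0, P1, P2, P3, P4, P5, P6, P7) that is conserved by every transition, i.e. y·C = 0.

Incidence matrix C (rows=places, cols=transitions):
        α    β    γ    δ    ε    ζ
   P0   0   -3    4    0   -3    0
   P1   0    0    0    2    0    0
   P2   3    0    0    0    0    0
   P3   0    2    0    0    0    0
   P4   0    0   -4    0    0    0
   P5   0    2    0   -1    0    3
   P6  -3    0    0    0    2    0
   P7   0    0    0    0    0   -2

Candidate y = [2, 0, 3, 3, 2, 0, 3, 0]; check y·C column-wise:
  col α: 2·0 + 3·3 + 3·0 + 2·0 + 3·-3 = 0
  col β: 2·-3 + 3·0 + 3·2 + 2·0 + 0·2 + 3·0 = 0
  col γ: 2·4 + 3·0 + 3·0 + 2·-4 + 3·0 = 0
  col δ: 2·0 + 0·2 + 3·0 + 3·0 + 2·0 + 0·-1 + 3·0 = 0
  col ε: 2·-3 + 3·0 + 3·0 + 2·0 + 3·2 = 0
  col ζ: 2·0 + 3·0 + 3·0 + 2·0 + 0·3 + 3·0 + 0·-2 = 0

y = (P0:2, P1:0, P2:3, P3:3, P4:2, P5:0, P6:3, P7:0)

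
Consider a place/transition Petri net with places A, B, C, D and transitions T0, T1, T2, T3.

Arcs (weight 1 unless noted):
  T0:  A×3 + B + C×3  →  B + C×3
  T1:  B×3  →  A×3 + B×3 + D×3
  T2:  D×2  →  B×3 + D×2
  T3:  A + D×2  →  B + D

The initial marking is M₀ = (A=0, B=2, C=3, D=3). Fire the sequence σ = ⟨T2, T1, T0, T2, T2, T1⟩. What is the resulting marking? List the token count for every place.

step 1: fire T2:  (A=0, B=2, C=3, D=3) → (A=0, B=5, C=3, D=3)
step 2: fire T1:  (A=0, B=5, C=3, D=3) → (A=3, B=5, C=3, D=6)
step 3: fire T0:  (A=3, B=5, C=3, D=6) → (A=0, B=5, C=3, D=6)
step 4: fire T2:  (A=0, B=5, C=3, D=6) → (A=0, B=8, C=3, D=6)
step 5: fire T2:  (A=0, B=8, C=3, D=6) → (A=0, B=11, C=3, D=6)
step 6: fire T1:  (A=0, B=11, C=3, D=6) → (A=3, B=11, C=3, D=9)

(A=3, B=11, C=3, D=9)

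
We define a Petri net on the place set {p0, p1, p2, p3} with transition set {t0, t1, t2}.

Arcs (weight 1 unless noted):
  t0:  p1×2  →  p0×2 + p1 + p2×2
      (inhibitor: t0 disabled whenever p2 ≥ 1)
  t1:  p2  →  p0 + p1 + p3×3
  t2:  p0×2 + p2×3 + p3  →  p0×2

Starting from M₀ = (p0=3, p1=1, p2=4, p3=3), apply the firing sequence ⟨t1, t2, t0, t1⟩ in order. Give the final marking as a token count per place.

(p0=7, p1=2, p2=1, p3=8)

step 1: fire t1:  (p0=3, p1=1, p2=4, p3=3) → (p0=4, p1=2, p2=3, p3=6)
step 2: fire t2:  (p0=4, p1=2, p2=3, p3=6) → (p0=4, p1=2, p2=0, p3=5)
step 3: fire t0:  (p0=4, p1=2, p2=0, p3=5) → (p0=6, p1=1, p2=2, p3=5)
step 4: fire t1:  (p0=6, p1=1, p2=2, p3=5) → (p0=7, p1=2, p2=1, p3=8)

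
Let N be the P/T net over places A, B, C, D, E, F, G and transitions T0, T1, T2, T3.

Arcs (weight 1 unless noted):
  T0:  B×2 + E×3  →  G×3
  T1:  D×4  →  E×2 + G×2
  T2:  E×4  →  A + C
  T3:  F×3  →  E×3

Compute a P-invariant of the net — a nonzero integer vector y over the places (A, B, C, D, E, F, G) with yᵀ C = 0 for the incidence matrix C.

y = (A:1, B:0, C:-1, D:0, E:0, F:0, G:0)

Incidence matrix C (rows=places, cols=transitions):
       T0   T1   T2   T3
    A   0    0    1    0
    B  -2    0    0    0
    C   0    0    1    0
    D   0   -4    0    0
    E  -3    2   -4    3
    F   0    0    0   -3
    G   3    2    0    0

Candidate y = [1, 0, -1, 0, 0, 0, 0]; check y·C column-wise:
  col T0: 1·0 + 0·-2 + -1·0 + 0·-3 + 0·3 = 0
  col T1: 1·0 + -1·0 + 0·-4 + 0·2 + 0·2 = 0
  col T2: 1·1 + -1·1 + 0·-4 = 0
  col T3: 1·0 + -1·0 + 0·3 + 0·-3 = 0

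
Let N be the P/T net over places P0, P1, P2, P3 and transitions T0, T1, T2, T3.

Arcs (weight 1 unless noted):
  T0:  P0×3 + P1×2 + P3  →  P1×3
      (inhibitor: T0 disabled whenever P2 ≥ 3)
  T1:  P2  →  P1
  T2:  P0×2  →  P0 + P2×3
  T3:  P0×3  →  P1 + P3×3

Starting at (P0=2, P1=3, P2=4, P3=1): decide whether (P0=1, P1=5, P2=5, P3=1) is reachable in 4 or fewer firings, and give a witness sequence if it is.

step 1: fire T1:  (P0=2, P1=3, P2=4, P3=1) → (P0=2, P1=4, P2=3, P3=1)
step 2: fire T1:  (P0=2, P1=4, P2=3, P3=1) → (P0=2, P1=5, P2=2, P3=1)
step 3: fire T2:  (P0=2, P1=5, P2=2, P3=1) → (P0=1, P1=5, P2=5, P3=1)

YES — reachable via ⟨T1, T1, T2⟩ (3 firings)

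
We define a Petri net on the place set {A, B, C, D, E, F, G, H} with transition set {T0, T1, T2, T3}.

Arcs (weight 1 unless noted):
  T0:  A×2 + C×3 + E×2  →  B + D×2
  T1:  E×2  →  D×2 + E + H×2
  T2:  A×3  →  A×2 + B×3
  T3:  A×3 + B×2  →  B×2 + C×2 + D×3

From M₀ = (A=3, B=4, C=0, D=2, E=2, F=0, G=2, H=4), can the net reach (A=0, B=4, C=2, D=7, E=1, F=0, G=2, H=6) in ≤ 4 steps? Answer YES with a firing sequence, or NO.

YES — reachable via ⟨T1, T3⟩ (2 firings)

step 1: fire T1:  (A=3, B=4, C=0, D=2, E=2, F=0, G=2, H=4) → (A=3, B=4, C=0, D=4, E=1, F=0, G=2, H=6)
step 2: fire T3:  (A=3, B=4, C=0, D=4, E=1, F=0, G=2, H=6) → (A=0, B=4, C=2, D=7, E=1, F=0, G=2, H=6)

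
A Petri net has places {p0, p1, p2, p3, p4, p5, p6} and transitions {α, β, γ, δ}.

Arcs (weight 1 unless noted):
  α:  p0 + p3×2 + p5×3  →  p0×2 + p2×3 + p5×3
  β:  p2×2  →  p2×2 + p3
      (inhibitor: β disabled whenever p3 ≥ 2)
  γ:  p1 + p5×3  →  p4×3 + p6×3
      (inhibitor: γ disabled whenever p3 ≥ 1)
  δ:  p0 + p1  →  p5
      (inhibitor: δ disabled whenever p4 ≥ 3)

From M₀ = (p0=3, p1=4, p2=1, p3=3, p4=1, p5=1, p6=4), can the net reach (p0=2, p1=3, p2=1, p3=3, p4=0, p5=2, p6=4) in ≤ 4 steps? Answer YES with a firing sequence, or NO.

NO — not reachable within 4 firings

depth 0: 1 marking
depth 1: 2 markings reached so far
depth 2: 3 markings reached so far
depth 3: 5 markings reached so far
depth 4: 7 markings reached so far
target is not among the 7 markings reachable within 4 steps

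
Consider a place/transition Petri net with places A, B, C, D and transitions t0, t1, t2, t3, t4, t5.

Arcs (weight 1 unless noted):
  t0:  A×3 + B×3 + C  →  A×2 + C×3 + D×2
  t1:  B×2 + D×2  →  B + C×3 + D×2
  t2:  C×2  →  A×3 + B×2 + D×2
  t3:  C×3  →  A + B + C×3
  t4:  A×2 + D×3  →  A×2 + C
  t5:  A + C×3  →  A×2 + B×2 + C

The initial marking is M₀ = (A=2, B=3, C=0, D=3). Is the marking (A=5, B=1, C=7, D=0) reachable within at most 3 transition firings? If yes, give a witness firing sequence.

NO — not reachable within 3 firings

depth 0: 1 marking
depth 1: 3 markings reached so far
depth 2: 8 markings reached so far
depth 3: 21 markings reached so far
target is not among the 21 markings reachable within 3 steps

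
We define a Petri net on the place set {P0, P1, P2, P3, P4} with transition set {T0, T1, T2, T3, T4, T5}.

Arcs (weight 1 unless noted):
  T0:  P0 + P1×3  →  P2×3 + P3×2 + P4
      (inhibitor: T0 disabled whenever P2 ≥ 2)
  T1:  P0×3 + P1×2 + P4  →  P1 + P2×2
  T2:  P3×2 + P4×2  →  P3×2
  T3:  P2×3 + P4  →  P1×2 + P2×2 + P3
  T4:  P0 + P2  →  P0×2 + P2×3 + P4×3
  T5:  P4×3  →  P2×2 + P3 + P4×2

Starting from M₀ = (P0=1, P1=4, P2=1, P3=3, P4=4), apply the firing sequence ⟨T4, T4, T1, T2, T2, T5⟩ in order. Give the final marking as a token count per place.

(P0=0, P1=3, P2=9, P3=4, P4=4)

step 1: fire T4:  (P0=1, P1=4, P2=1, P3=3, P4=4) → (P0=2, P1=4, P2=3, P3=3, P4=7)
step 2: fire T4:  (P0=2, P1=4, P2=3, P3=3, P4=7) → (P0=3, P1=4, P2=5, P3=3, P4=10)
step 3: fire T1:  (P0=3, P1=4, P2=5, P3=3, P4=10) → (P0=0, P1=3, P2=7, P3=3, P4=9)
step 4: fire T2:  (P0=0, P1=3, P2=7, P3=3, P4=9) → (P0=0, P1=3, P2=7, P3=3, P4=7)
step 5: fire T2:  (P0=0, P1=3, P2=7, P3=3, P4=7) → (P0=0, P1=3, P2=7, P3=3, P4=5)
step 6: fire T5:  (P0=0, P1=3, P2=7, P3=3, P4=5) → (P0=0, P1=3, P2=9, P3=4, P4=4)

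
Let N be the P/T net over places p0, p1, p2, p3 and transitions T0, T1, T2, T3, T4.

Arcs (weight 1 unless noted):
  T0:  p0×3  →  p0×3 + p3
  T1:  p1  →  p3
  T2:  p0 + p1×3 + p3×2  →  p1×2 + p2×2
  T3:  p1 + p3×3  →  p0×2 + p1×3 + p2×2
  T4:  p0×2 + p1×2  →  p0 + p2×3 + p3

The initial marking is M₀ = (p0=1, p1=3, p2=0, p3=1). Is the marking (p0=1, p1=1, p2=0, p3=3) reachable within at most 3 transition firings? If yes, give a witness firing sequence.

step 1: fire T1:  (p0=1, p1=3, p2=0, p3=1) → (p0=1, p1=2, p2=0, p3=2)
step 2: fire T1:  (p0=1, p1=2, p2=0, p3=2) → (p0=1, p1=1, p2=0, p3=3)

YES — reachable via ⟨T1, T1⟩ (2 firings)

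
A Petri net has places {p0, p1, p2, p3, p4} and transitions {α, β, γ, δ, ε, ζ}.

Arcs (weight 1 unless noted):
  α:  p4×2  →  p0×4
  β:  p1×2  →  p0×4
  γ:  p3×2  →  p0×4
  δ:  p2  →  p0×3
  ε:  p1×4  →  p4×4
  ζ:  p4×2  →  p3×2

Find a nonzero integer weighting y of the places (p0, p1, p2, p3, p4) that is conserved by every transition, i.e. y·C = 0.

y = (p0:1, p1:2, p2:3, p3:2, p4:2)

Incidence matrix C (rows=places, cols=transitions):
        α    β    γ    δ    ε    ζ
   p0   4    4    4    3    0    0
   p1   0   -2    0    0   -4    0
   p2   0    0    0   -1    0    0
   p3   0    0   -2    0    0    2
   p4  -2    0    0    0    4   -2

Candidate y = [1, 2, 3, 2, 2]; check y·C column-wise:
  col α: 1·4 + 2·0 + 3·0 + 2·0 + 2·-2 = 0
  col β: 1·4 + 2·-2 + 3·0 + 2·0 + 2·0 = 0
  col γ: 1·4 + 2·0 + 3·0 + 2·-2 + 2·0 = 0
  col δ: 1·3 + 2·0 + 3·-1 + 2·0 + 2·0 = 0
  col ε: 1·0 + 2·-4 + 3·0 + 2·0 + 2·4 = 0
  col ζ: 1·0 + 2·0 + 3·0 + 2·2 + 2·-2 = 0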